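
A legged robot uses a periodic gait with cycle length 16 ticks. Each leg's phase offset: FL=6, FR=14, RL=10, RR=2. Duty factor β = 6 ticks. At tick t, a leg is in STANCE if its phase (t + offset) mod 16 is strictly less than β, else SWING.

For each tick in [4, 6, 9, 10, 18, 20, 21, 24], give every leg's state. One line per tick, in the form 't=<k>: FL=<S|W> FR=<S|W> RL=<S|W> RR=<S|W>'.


t=4: FL=W FR=S RL=W RR=W
t=6: FL=W FR=S RL=S RR=W
t=9: FL=W FR=W RL=S RR=W
t=10: FL=S FR=W RL=S RR=W
t=18: FL=W FR=S RL=W RR=S
t=20: FL=W FR=S RL=W RR=W
t=21: FL=W FR=S RL=W RR=W
t=24: FL=W FR=W RL=S RR=W

t=4: phase=(10,2,14,6) vs β=6 → FL=W FR=S RL=W RR=W
t=6: phase=(12,4,0,8) vs β=6 → FL=W FR=S RL=S RR=W
t=9: phase=(15,7,3,11) vs β=6 → FL=W FR=W RL=S RR=W
t=10: phase=(0,8,4,12) vs β=6 → FL=S FR=W RL=S RR=W
t=18: phase=(8,0,12,4) vs β=6 → FL=W FR=S RL=W RR=S
t=20: phase=(10,2,14,6) vs β=6 → FL=W FR=S RL=W RR=W
t=21: phase=(11,3,15,7) vs β=6 → FL=W FR=S RL=W RR=W
t=24: phase=(14,6,2,10) vs β=6 → FL=W FR=W RL=S RR=W


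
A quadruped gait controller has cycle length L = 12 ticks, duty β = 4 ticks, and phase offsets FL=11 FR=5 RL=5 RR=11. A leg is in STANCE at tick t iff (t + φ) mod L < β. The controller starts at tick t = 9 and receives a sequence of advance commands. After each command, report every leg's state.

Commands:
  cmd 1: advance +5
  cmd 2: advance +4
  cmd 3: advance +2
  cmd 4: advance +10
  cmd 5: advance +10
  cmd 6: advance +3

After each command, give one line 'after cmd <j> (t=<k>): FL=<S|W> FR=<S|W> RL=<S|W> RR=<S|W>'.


after cmd 1 (t=14): FL=S FR=W RL=W RR=S
after cmd 2 (t=18): FL=W FR=W RL=W RR=W
after cmd 3 (t=20): FL=W FR=S RL=S RR=W
after cmd 4 (t=30): FL=W FR=W RL=W RR=W
after cmd 5 (t=40): FL=S FR=W RL=W RR=S
after cmd 6 (t=43): FL=W FR=S RL=S RR=W

start t=9: FL=W FR=S RL=S RR=W
cmd 1: advance +5 → t=14, phase=(1,7,7,1) → FL=S FR=W RL=W RR=S
cmd 2: advance +4 → t=18, phase=(5,11,11,5) → FL=W FR=W RL=W RR=W
cmd 3: advance +2 → t=20, phase=(7,1,1,7) → FL=W FR=S RL=S RR=W
cmd 4: advance +10 → t=30, phase=(5,11,11,5) → FL=W FR=W RL=W RR=W
cmd 5: advance +10 → t=40, phase=(3,9,9,3) → FL=S FR=W RL=W RR=S
cmd 6: advance +3 → t=43, phase=(6,0,0,6) → FL=W FR=S RL=S RR=W


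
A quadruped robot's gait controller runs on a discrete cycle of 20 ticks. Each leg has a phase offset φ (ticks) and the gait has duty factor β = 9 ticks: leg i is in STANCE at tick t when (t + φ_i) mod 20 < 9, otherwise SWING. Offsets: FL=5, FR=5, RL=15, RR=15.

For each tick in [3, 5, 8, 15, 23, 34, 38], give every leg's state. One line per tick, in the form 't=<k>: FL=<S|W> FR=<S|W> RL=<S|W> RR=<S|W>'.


t=3: phase=(8,8,18,18) vs β=9 → FL=S FR=S RL=W RR=W
t=5: phase=(10,10,0,0) vs β=9 → FL=W FR=W RL=S RR=S
t=8: phase=(13,13,3,3) vs β=9 → FL=W FR=W RL=S RR=S
t=15: phase=(0,0,10,10) vs β=9 → FL=S FR=S RL=W RR=W
t=23: phase=(8,8,18,18) vs β=9 → FL=S FR=S RL=W RR=W
t=34: phase=(19,19,9,9) vs β=9 → FL=W FR=W RL=W RR=W
t=38: phase=(3,3,13,13) vs β=9 → FL=S FR=S RL=W RR=W

t=3: FL=S FR=S RL=W RR=W
t=5: FL=W FR=W RL=S RR=S
t=8: FL=W FR=W RL=S RR=S
t=15: FL=S FR=S RL=W RR=W
t=23: FL=S FR=S RL=W RR=W
t=34: FL=W FR=W RL=W RR=W
t=38: FL=S FR=S RL=W RR=W


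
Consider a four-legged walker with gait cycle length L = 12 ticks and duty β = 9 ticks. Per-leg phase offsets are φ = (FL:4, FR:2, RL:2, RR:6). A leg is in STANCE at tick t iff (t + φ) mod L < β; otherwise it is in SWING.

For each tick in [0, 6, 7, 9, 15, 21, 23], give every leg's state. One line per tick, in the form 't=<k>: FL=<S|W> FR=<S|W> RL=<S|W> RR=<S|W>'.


t=0: phase=(4,2,2,6) vs β=9 → FL=S FR=S RL=S RR=S
t=6: phase=(10,8,8,0) vs β=9 → FL=W FR=S RL=S RR=S
t=7: phase=(11,9,9,1) vs β=9 → FL=W FR=W RL=W RR=S
t=9: phase=(1,11,11,3) vs β=9 → FL=S FR=W RL=W RR=S
t=15: phase=(7,5,5,9) vs β=9 → FL=S FR=S RL=S RR=W
t=21: phase=(1,11,11,3) vs β=9 → FL=S FR=W RL=W RR=S
t=23: phase=(3,1,1,5) vs β=9 → FL=S FR=S RL=S RR=S

t=0: FL=S FR=S RL=S RR=S
t=6: FL=W FR=S RL=S RR=S
t=7: FL=W FR=W RL=W RR=S
t=9: FL=S FR=W RL=W RR=S
t=15: FL=S FR=S RL=S RR=W
t=21: FL=S FR=W RL=W RR=S
t=23: FL=S FR=S RL=S RR=S


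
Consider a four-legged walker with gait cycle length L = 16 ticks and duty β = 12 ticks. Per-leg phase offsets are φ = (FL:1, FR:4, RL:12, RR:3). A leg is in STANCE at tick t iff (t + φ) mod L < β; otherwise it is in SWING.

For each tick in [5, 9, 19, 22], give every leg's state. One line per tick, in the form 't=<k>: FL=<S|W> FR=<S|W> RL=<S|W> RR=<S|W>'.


t=5: phase=(6,9,1,8) vs β=12 → FL=S FR=S RL=S RR=S
t=9: phase=(10,13,5,12) vs β=12 → FL=S FR=W RL=S RR=W
t=19: phase=(4,7,15,6) vs β=12 → FL=S FR=S RL=W RR=S
t=22: phase=(7,10,2,9) vs β=12 → FL=S FR=S RL=S RR=S

t=5: FL=S FR=S RL=S RR=S
t=9: FL=S FR=W RL=S RR=W
t=19: FL=S FR=S RL=W RR=S
t=22: FL=S FR=S RL=S RR=S


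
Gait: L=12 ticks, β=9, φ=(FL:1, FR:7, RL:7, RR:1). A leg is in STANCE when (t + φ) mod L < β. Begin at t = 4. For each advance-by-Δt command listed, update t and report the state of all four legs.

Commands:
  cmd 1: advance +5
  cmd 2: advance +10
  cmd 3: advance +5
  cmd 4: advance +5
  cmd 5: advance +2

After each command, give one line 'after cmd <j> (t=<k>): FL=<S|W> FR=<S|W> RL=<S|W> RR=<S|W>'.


start t=4: FL=S FR=W RL=W RR=S
cmd 1: advance +5 → t=9, phase=(10,4,4,10) → FL=W FR=S RL=S RR=W
cmd 2: advance +10 → t=19, phase=(8,2,2,8) → FL=S FR=S RL=S RR=S
cmd 3: advance +5 → t=24, phase=(1,7,7,1) → FL=S FR=S RL=S RR=S
cmd 4: advance +5 → t=29, phase=(6,0,0,6) → FL=S FR=S RL=S RR=S
cmd 5: advance +2 → t=31, phase=(8,2,2,8) → FL=S FR=S RL=S RR=S

after cmd 1 (t=9): FL=W FR=S RL=S RR=W
after cmd 2 (t=19): FL=S FR=S RL=S RR=S
after cmd 3 (t=24): FL=S FR=S RL=S RR=S
after cmd 4 (t=29): FL=S FR=S RL=S RR=S
after cmd 5 (t=31): FL=S FR=S RL=S RR=S


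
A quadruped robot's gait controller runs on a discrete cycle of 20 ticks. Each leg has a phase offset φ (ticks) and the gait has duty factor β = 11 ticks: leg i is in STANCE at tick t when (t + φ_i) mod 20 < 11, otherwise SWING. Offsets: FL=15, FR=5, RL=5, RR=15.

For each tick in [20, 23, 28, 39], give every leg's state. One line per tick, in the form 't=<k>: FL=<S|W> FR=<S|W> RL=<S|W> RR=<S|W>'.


t=20: FL=W FR=S RL=S RR=W
t=23: FL=W FR=S RL=S RR=W
t=28: FL=S FR=W RL=W RR=S
t=39: FL=W FR=S RL=S RR=W

t=20: phase=(15,5,5,15) vs β=11 → FL=W FR=S RL=S RR=W
t=23: phase=(18,8,8,18) vs β=11 → FL=W FR=S RL=S RR=W
t=28: phase=(3,13,13,3) vs β=11 → FL=S FR=W RL=W RR=S
t=39: phase=(14,4,4,14) vs β=11 → FL=W FR=S RL=S RR=W


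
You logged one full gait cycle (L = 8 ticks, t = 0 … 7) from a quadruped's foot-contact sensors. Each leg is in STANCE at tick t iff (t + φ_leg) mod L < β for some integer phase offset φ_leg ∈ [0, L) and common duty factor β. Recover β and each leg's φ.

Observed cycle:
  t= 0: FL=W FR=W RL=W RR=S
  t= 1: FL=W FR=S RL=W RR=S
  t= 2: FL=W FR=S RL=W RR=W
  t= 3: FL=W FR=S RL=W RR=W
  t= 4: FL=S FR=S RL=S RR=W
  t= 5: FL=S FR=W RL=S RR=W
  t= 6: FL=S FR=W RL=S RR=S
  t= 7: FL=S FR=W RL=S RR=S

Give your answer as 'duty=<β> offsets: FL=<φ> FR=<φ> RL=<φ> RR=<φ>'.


duty=4 offsets: FL=4 FR=7 RL=4 RR=2

duty β = stance ticks per leg = 4
FL: stance ticks = 4; W→S at t=4 → φ=4
FR: stance ticks = 4; W→S at t=1 → φ=7
RL: stance ticks = 4; W→S at t=4 → φ=4
RR: stance ticks = 4; W→S at t=6 → φ=2


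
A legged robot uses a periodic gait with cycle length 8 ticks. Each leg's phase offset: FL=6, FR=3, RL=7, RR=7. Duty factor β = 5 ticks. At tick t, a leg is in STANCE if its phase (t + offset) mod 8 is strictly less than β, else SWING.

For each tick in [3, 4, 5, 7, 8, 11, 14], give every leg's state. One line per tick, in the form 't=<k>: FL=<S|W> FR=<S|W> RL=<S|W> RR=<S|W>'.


t=3: phase=(1,6,2,2) vs β=5 → FL=S FR=W RL=S RR=S
t=4: phase=(2,7,3,3) vs β=5 → FL=S FR=W RL=S RR=S
t=5: phase=(3,0,4,4) vs β=5 → FL=S FR=S RL=S RR=S
t=7: phase=(5,2,6,6) vs β=5 → FL=W FR=S RL=W RR=W
t=8: phase=(6,3,7,7) vs β=5 → FL=W FR=S RL=W RR=W
t=11: phase=(1,6,2,2) vs β=5 → FL=S FR=W RL=S RR=S
t=14: phase=(4,1,5,5) vs β=5 → FL=S FR=S RL=W RR=W

t=3: FL=S FR=W RL=S RR=S
t=4: FL=S FR=W RL=S RR=S
t=5: FL=S FR=S RL=S RR=S
t=7: FL=W FR=S RL=W RR=W
t=8: FL=W FR=S RL=W RR=W
t=11: FL=S FR=W RL=S RR=S
t=14: FL=S FR=S RL=W RR=W


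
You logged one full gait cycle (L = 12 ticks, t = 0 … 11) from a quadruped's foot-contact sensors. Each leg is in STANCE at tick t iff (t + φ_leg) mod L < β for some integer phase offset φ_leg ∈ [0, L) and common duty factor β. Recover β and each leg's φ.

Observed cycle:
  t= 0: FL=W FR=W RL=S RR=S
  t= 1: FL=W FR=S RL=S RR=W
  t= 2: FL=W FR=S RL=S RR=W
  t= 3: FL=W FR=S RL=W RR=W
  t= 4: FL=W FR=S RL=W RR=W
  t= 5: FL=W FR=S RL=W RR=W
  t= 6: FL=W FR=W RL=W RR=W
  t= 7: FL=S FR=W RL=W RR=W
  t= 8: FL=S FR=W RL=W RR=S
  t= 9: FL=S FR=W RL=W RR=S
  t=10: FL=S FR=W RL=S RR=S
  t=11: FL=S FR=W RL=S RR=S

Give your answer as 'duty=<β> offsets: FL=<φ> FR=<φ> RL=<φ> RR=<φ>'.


duty β = stance ticks per leg = 5
FL: stance ticks = 5; W→S at t=7 → φ=5
FR: stance ticks = 5; W→S at t=1 → φ=11
RL: stance ticks = 5; W→S at t=10 → φ=2
RR: stance ticks = 5; W→S at t=8 → φ=4

duty=5 offsets: FL=5 FR=11 RL=2 RR=4


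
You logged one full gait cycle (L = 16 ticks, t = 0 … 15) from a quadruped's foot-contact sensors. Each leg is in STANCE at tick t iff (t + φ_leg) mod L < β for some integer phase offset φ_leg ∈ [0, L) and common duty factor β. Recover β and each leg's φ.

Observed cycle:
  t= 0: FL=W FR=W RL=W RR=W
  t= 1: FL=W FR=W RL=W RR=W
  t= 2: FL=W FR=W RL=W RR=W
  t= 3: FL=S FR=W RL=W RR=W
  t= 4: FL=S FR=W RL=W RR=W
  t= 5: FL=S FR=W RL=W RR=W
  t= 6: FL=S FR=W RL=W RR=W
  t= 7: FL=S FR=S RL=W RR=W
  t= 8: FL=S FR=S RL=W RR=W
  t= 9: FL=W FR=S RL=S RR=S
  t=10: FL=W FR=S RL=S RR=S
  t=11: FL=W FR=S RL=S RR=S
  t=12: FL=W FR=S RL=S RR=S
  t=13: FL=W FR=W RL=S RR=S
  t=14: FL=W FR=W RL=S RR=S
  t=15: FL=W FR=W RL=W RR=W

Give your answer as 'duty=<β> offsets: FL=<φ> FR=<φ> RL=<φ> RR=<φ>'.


duty β = stance ticks per leg = 6
FL: stance ticks = 6; W→S at t=3 → φ=13
FR: stance ticks = 6; W→S at t=7 → φ=9
RL: stance ticks = 6; W→S at t=9 → φ=7
RR: stance ticks = 6; W→S at t=9 → φ=7

duty=6 offsets: FL=13 FR=9 RL=7 RR=7


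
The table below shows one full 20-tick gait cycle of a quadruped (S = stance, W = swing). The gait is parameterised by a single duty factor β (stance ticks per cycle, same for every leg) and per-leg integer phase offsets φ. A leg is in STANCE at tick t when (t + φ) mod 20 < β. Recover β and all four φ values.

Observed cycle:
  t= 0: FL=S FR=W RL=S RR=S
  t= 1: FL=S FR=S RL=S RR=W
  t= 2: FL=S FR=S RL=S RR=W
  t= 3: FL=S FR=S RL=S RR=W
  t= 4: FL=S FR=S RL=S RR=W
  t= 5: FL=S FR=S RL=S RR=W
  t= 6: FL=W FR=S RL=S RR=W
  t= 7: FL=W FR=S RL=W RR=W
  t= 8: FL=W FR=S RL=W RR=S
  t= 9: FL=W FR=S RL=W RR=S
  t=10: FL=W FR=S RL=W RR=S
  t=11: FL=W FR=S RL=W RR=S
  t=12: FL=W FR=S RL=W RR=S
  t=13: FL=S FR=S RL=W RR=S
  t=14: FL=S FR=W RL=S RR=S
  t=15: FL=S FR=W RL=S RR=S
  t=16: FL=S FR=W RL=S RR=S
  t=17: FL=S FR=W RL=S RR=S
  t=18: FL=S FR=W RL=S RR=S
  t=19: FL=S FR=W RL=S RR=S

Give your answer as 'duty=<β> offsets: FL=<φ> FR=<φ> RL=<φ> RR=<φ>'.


duty β = stance ticks per leg = 13
FL: stance ticks = 13; W→S at t=13 → φ=7
FR: stance ticks = 13; W→S at t=1 → φ=19
RL: stance ticks = 13; W→S at t=14 → φ=6
RR: stance ticks = 13; W→S at t=8 → φ=12

duty=13 offsets: FL=7 FR=19 RL=6 RR=12


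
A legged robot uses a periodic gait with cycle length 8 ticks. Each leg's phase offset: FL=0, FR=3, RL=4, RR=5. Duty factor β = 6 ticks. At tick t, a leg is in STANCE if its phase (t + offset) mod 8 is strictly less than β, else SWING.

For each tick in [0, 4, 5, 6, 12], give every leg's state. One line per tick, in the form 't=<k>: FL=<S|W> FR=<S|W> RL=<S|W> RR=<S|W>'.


t=0: phase=(0,3,4,5) vs β=6 → FL=S FR=S RL=S RR=S
t=4: phase=(4,7,0,1) vs β=6 → FL=S FR=W RL=S RR=S
t=5: phase=(5,0,1,2) vs β=6 → FL=S FR=S RL=S RR=S
t=6: phase=(6,1,2,3) vs β=6 → FL=W FR=S RL=S RR=S
t=12: phase=(4,7,0,1) vs β=6 → FL=S FR=W RL=S RR=S

t=0: FL=S FR=S RL=S RR=S
t=4: FL=S FR=W RL=S RR=S
t=5: FL=S FR=S RL=S RR=S
t=6: FL=W FR=S RL=S RR=S
t=12: FL=S FR=W RL=S RR=S


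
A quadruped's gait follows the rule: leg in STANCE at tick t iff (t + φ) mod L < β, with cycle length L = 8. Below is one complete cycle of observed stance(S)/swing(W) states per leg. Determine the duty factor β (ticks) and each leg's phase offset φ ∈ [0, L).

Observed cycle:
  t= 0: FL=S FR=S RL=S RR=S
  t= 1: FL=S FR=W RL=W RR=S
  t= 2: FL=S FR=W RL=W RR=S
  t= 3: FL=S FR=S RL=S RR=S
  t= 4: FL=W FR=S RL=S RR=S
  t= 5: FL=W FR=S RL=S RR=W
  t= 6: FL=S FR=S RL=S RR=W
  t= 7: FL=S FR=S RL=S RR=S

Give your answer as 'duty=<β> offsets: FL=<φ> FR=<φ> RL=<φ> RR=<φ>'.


duty β = stance ticks per leg = 6
FL: stance ticks = 6; W→S at t=6 → φ=2
FR: stance ticks = 6; W→S at t=3 → φ=5
RL: stance ticks = 6; W→S at t=3 → φ=5
RR: stance ticks = 6; W→S at t=7 → φ=1

duty=6 offsets: FL=2 FR=5 RL=5 RR=1


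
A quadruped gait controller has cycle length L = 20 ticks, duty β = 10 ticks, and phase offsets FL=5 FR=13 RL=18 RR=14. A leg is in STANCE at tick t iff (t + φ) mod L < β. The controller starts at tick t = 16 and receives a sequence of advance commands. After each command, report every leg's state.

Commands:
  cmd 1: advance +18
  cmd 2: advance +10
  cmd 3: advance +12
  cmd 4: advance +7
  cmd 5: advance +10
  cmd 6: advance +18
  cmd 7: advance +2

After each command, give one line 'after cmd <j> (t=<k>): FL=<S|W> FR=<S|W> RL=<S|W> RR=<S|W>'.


after cmd 1 (t=34): FL=W FR=S RL=W RR=S
after cmd 2 (t=44): FL=S FR=W RL=S RR=W
after cmd 3 (t=56): FL=S FR=S RL=W RR=W
after cmd 4 (t=63): FL=S FR=W RL=S RR=W
after cmd 5 (t=73): FL=W FR=S RL=W RR=S
after cmd 6 (t=91): FL=W FR=S RL=S RR=S
after cmd 7 (t=93): FL=W FR=S RL=W RR=S

start t=16: FL=S FR=S RL=W RR=W
cmd 1: advance +18 → t=34, phase=(19,7,12,8) → FL=W FR=S RL=W RR=S
cmd 2: advance +10 → t=44, phase=(9,17,2,18) → FL=S FR=W RL=S RR=W
cmd 3: advance +12 → t=56, phase=(1,9,14,10) → FL=S FR=S RL=W RR=W
cmd 4: advance +7 → t=63, phase=(8,16,1,17) → FL=S FR=W RL=S RR=W
cmd 5: advance +10 → t=73, phase=(18,6,11,7) → FL=W FR=S RL=W RR=S
cmd 6: advance +18 → t=91, phase=(16,4,9,5) → FL=W FR=S RL=S RR=S
cmd 7: advance +2 → t=93, phase=(18,6,11,7) → FL=W FR=S RL=W RR=S


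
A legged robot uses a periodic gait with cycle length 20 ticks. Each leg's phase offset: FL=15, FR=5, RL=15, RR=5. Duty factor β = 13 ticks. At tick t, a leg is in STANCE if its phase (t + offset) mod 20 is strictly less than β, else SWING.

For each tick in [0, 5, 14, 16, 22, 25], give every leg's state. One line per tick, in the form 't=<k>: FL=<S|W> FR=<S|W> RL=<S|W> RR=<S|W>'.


t=0: phase=(15,5,15,5) vs β=13 → FL=W FR=S RL=W RR=S
t=5: phase=(0,10,0,10) vs β=13 → FL=S FR=S RL=S RR=S
t=14: phase=(9,19,9,19) vs β=13 → FL=S FR=W RL=S RR=W
t=16: phase=(11,1,11,1) vs β=13 → FL=S FR=S RL=S RR=S
t=22: phase=(17,7,17,7) vs β=13 → FL=W FR=S RL=W RR=S
t=25: phase=(0,10,0,10) vs β=13 → FL=S FR=S RL=S RR=S

t=0: FL=W FR=S RL=W RR=S
t=5: FL=S FR=S RL=S RR=S
t=14: FL=S FR=W RL=S RR=W
t=16: FL=S FR=S RL=S RR=S
t=22: FL=W FR=S RL=W RR=S
t=25: FL=S FR=S RL=S RR=S


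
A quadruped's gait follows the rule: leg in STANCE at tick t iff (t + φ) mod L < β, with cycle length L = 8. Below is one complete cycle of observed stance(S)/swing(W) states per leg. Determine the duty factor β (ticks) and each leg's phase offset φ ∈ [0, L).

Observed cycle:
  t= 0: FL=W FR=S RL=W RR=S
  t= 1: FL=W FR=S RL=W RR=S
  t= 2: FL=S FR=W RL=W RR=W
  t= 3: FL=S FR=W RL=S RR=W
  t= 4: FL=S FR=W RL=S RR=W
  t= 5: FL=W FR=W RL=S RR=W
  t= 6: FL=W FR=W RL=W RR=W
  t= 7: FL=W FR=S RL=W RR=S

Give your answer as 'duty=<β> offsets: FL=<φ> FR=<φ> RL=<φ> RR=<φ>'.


duty β = stance ticks per leg = 3
FL: stance ticks = 3; W→S at t=2 → φ=6
FR: stance ticks = 3; W→S at t=7 → φ=1
RL: stance ticks = 3; W→S at t=3 → φ=5
RR: stance ticks = 3; W→S at t=7 → φ=1

duty=3 offsets: FL=6 FR=1 RL=5 RR=1


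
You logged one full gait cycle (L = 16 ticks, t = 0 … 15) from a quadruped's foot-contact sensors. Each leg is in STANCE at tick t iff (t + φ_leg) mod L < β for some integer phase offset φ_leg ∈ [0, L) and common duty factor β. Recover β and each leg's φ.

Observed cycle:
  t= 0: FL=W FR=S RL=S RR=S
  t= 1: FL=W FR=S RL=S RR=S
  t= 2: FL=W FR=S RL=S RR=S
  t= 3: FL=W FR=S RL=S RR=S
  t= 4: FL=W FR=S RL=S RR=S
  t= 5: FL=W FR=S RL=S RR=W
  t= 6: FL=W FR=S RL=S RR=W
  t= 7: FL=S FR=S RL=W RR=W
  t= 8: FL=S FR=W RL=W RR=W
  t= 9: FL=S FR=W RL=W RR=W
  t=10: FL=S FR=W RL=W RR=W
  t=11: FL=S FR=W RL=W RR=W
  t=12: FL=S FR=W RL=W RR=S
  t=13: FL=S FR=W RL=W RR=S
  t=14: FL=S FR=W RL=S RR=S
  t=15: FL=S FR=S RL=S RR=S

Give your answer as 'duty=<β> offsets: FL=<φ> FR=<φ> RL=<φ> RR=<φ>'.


duty β = stance ticks per leg = 9
FL: stance ticks = 9; W→S at t=7 → φ=9
FR: stance ticks = 9; W→S at t=15 → φ=1
RL: stance ticks = 9; W→S at t=14 → φ=2
RR: stance ticks = 9; W→S at t=12 → φ=4

duty=9 offsets: FL=9 FR=1 RL=2 RR=4


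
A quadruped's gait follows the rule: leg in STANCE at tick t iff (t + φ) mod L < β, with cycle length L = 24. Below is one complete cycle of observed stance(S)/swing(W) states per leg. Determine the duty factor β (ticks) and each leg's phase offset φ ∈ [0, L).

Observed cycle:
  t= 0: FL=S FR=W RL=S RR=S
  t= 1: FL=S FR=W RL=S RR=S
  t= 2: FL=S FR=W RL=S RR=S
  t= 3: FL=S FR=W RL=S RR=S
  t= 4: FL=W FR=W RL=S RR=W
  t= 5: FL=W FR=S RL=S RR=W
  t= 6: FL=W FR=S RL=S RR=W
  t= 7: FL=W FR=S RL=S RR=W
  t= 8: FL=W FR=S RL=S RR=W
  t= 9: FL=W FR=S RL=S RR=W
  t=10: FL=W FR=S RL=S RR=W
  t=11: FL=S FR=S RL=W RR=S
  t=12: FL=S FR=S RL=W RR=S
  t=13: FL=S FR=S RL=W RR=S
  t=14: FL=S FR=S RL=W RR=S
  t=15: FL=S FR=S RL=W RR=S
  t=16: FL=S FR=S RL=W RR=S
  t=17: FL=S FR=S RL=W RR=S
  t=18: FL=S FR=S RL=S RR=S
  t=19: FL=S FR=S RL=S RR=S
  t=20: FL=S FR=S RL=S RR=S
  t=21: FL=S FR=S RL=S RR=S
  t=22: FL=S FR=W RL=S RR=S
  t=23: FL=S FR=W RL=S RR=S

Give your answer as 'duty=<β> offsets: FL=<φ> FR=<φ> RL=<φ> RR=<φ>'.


duty β = stance ticks per leg = 17
FL: stance ticks = 17; W→S at t=11 → φ=13
FR: stance ticks = 17; W→S at t=5 → φ=19
RL: stance ticks = 17; W→S at t=18 → φ=6
RR: stance ticks = 17; W→S at t=11 → φ=13

duty=17 offsets: FL=13 FR=19 RL=6 RR=13


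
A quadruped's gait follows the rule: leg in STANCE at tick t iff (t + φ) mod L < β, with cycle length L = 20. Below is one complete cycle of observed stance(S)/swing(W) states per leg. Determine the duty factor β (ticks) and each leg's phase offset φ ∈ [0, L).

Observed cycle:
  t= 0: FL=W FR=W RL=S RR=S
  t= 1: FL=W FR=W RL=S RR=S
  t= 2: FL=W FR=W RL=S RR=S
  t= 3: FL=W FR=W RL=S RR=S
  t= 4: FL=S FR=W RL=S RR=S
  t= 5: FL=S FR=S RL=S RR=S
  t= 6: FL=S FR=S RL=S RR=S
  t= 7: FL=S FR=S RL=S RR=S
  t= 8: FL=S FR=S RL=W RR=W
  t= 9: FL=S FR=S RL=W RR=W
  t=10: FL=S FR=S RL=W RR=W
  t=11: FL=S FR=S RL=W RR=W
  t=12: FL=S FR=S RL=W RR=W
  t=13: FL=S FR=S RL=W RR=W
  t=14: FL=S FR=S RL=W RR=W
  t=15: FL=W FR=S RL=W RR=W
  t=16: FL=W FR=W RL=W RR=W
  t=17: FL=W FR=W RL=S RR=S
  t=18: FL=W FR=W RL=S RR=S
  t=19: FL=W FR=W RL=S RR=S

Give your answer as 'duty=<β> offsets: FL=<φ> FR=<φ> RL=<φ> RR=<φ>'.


duty=11 offsets: FL=16 FR=15 RL=3 RR=3

duty β = stance ticks per leg = 11
FL: stance ticks = 11; W→S at t=4 → φ=16
FR: stance ticks = 11; W→S at t=5 → φ=15
RL: stance ticks = 11; W→S at t=17 → φ=3
RR: stance ticks = 11; W→S at t=17 → φ=3


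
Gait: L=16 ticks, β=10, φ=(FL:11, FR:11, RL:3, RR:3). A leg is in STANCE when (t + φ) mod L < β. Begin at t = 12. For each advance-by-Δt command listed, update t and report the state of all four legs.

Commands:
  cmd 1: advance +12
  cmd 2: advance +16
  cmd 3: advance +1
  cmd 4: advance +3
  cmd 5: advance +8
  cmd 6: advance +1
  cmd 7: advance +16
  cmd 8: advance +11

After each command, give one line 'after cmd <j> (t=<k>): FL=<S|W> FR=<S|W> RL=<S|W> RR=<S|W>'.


after cmd 1 (t=24): FL=S FR=S RL=W RR=W
after cmd 2 (t=40): FL=S FR=S RL=W RR=W
after cmd 3 (t=41): FL=S FR=S RL=W RR=W
after cmd 4 (t=44): FL=S FR=S RL=W RR=W
after cmd 5 (t=52): FL=W FR=W RL=S RR=S
after cmd 6 (t=53): FL=S FR=S RL=S RR=S
after cmd 7 (t=69): FL=S FR=S RL=S RR=S
after cmd 8 (t=80): FL=W FR=W RL=S RR=S

start t=12: FL=S FR=S RL=W RR=W
cmd 1: advance +12 → t=24, phase=(3,3,11,11) → FL=S FR=S RL=W RR=W
cmd 2: advance +16 → t=40, phase=(3,3,11,11) → FL=S FR=S RL=W RR=W
cmd 3: advance +1 → t=41, phase=(4,4,12,12) → FL=S FR=S RL=W RR=W
cmd 4: advance +3 → t=44, phase=(7,7,15,15) → FL=S FR=S RL=W RR=W
cmd 5: advance +8 → t=52, phase=(15,15,7,7) → FL=W FR=W RL=S RR=S
cmd 6: advance +1 → t=53, phase=(0,0,8,8) → FL=S FR=S RL=S RR=S
cmd 7: advance +16 → t=69, phase=(0,0,8,8) → FL=S FR=S RL=S RR=S
cmd 8: advance +11 → t=80, phase=(11,11,3,3) → FL=W FR=W RL=S RR=S


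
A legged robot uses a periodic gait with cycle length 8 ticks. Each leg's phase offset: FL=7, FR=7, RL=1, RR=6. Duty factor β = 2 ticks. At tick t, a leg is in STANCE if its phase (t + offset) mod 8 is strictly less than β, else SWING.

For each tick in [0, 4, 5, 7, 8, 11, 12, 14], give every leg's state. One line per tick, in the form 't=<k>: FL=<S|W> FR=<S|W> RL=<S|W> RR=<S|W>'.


t=0: FL=W FR=W RL=S RR=W
t=4: FL=W FR=W RL=W RR=W
t=5: FL=W FR=W RL=W RR=W
t=7: FL=W FR=W RL=S RR=W
t=8: FL=W FR=W RL=S RR=W
t=11: FL=W FR=W RL=W RR=S
t=12: FL=W FR=W RL=W RR=W
t=14: FL=W FR=W RL=W RR=W

t=0: phase=(7,7,1,6) vs β=2 → FL=W FR=W RL=S RR=W
t=4: phase=(3,3,5,2) vs β=2 → FL=W FR=W RL=W RR=W
t=5: phase=(4,4,6,3) vs β=2 → FL=W FR=W RL=W RR=W
t=7: phase=(6,6,0,5) vs β=2 → FL=W FR=W RL=S RR=W
t=8: phase=(7,7,1,6) vs β=2 → FL=W FR=W RL=S RR=W
t=11: phase=(2,2,4,1) vs β=2 → FL=W FR=W RL=W RR=S
t=12: phase=(3,3,5,2) vs β=2 → FL=W FR=W RL=W RR=W
t=14: phase=(5,5,7,4) vs β=2 → FL=W FR=W RL=W RR=W


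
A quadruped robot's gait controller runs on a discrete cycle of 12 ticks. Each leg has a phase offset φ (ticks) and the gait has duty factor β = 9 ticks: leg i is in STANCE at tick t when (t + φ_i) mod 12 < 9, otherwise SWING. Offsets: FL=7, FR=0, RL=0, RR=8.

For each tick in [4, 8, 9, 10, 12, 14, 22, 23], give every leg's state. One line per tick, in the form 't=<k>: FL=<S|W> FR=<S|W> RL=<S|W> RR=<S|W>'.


t=4: phase=(11,4,4,0) vs β=9 → FL=W FR=S RL=S RR=S
t=8: phase=(3,8,8,4) vs β=9 → FL=S FR=S RL=S RR=S
t=9: phase=(4,9,9,5) vs β=9 → FL=S FR=W RL=W RR=S
t=10: phase=(5,10,10,6) vs β=9 → FL=S FR=W RL=W RR=S
t=12: phase=(7,0,0,8) vs β=9 → FL=S FR=S RL=S RR=S
t=14: phase=(9,2,2,10) vs β=9 → FL=W FR=S RL=S RR=W
t=22: phase=(5,10,10,6) vs β=9 → FL=S FR=W RL=W RR=S
t=23: phase=(6,11,11,7) vs β=9 → FL=S FR=W RL=W RR=S

t=4: FL=W FR=S RL=S RR=S
t=8: FL=S FR=S RL=S RR=S
t=9: FL=S FR=W RL=W RR=S
t=10: FL=S FR=W RL=W RR=S
t=12: FL=S FR=S RL=S RR=S
t=14: FL=W FR=S RL=S RR=W
t=22: FL=S FR=W RL=W RR=S
t=23: FL=S FR=W RL=W RR=S


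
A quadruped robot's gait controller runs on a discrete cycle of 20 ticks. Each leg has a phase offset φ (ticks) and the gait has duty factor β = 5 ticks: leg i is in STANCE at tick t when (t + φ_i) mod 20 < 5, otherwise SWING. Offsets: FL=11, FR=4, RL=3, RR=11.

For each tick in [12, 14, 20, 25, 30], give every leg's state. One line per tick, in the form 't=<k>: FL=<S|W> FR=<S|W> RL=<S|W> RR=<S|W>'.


t=12: FL=S FR=W RL=W RR=S
t=14: FL=W FR=W RL=W RR=W
t=20: FL=W FR=S RL=S RR=W
t=25: FL=W FR=W RL=W RR=W
t=30: FL=S FR=W RL=W RR=S

t=12: phase=(3,16,15,3) vs β=5 → FL=S FR=W RL=W RR=S
t=14: phase=(5,18,17,5) vs β=5 → FL=W FR=W RL=W RR=W
t=20: phase=(11,4,3,11) vs β=5 → FL=W FR=S RL=S RR=W
t=25: phase=(16,9,8,16) vs β=5 → FL=W FR=W RL=W RR=W
t=30: phase=(1,14,13,1) vs β=5 → FL=S FR=W RL=W RR=S


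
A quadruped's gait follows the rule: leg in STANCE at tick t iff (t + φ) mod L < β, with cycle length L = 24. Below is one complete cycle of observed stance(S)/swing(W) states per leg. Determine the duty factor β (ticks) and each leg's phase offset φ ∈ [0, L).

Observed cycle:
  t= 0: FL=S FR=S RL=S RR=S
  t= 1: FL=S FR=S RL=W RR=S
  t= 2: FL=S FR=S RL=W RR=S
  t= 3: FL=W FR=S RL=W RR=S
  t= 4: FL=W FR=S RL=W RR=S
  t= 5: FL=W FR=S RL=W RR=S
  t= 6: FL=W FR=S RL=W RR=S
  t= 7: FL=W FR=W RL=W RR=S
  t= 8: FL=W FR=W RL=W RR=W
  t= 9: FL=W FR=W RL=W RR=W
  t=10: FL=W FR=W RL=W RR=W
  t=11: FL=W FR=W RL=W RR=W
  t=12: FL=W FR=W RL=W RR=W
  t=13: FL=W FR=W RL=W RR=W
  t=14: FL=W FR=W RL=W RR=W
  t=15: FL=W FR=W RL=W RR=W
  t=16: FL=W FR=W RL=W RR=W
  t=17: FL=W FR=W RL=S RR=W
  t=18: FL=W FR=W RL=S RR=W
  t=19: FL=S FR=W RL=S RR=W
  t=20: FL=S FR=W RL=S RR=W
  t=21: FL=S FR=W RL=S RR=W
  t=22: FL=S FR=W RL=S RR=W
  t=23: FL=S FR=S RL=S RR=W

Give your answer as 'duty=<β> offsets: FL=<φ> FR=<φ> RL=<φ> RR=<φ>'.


duty=8 offsets: FL=5 FR=1 RL=7 RR=0

duty β = stance ticks per leg = 8
FL: stance ticks = 8; W→S at t=19 → φ=5
FR: stance ticks = 8; W→S at t=23 → φ=1
RL: stance ticks = 8; W→S at t=17 → φ=7
RR: stance ticks = 8; W→S at t=0 → φ=0


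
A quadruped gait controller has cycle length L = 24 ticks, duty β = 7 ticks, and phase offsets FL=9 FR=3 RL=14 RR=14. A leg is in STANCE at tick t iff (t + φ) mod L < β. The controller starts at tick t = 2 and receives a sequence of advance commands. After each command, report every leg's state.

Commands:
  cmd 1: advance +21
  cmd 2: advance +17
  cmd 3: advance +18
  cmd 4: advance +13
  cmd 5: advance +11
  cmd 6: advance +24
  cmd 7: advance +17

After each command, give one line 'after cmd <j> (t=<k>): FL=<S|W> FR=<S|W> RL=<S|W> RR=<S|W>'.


after cmd 1 (t=23): FL=W FR=S RL=W RR=W
after cmd 2 (t=40): FL=S FR=W RL=S RR=S
after cmd 3 (t=58): FL=W FR=W RL=S RR=S
after cmd 4 (t=71): FL=W FR=S RL=W RR=W
after cmd 5 (t=82): FL=W FR=W RL=S RR=S
after cmd 6 (t=106): FL=W FR=W RL=S RR=S
after cmd 7 (t=123): FL=W FR=S RL=W RR=W

start t=2: FL=W FR=S RL=W RR=W
cmd 1: advance +21 → t=23, phase=(8,2,13,13) → FL=W FR=S RL=W RR=W
cmd 2: advance +17 → t=40, phase=(1,19,6,6) → FL=S FR=W RL=S RR=S
cmd 3: advance +18 → t=58, phase=(19,13,0,0) → FL=W FR=W RL=S RR=S
cmd 4: advance +13 → t=71, phase=(8,2,13,13) → FL=W FR=S RL=W RR=W
cmd 5: advance +11 → t=82, phase=(19,13,0,0) → FL=W FR=W RL=S RR=S
cmd 6: advance +24 → t=106, phase=(19,13,0,0) → FL=W FR=W RL=S RR=S
cmd 7: advance +17 → t=123, phase=(12,6,17,17) → FL=W FR=S RL=W RR=W


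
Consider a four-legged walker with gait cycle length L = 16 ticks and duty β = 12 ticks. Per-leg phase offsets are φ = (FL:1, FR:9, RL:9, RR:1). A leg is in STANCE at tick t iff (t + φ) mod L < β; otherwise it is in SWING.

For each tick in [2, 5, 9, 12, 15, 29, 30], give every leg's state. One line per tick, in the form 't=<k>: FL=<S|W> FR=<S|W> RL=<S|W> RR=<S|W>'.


t=2: phase=(3,11,11,3) vs β=12 → FL=S FR=S RL=S RR=S
t=5: phase=(6,14,14,6) vs β=12 → FL=S FR=W RL=W RR=S
t=9: phase=(10,2,2,10) vs β=12 → FL=S FR=S RL=S RR=S
t=12: phase=(13,5,5,13) vs β=12 → FL=W FR=S RL=S RR=W
t=15: phase=(0,8,8,0) vs β=12 → FL=S FR=S RL=S RR=S
t=29: phase=(14,6,6,14) vs β=12 → FL=W FR=S RL=S RR=W
t=30: phase=(15,7,7,15) vs β=12 → FL=W FR=S RL=S RR=W

t=2: FL=S FR=S RL=S RR=S
t=5: FL=S FR=W RL=W RR=S
t=9: FL=S FR=S RL=S RR=S
t=12: FL=W FR=S RL=S RR=W
t=15: FL=S FR=S RL=S RR=S
t=29: FL=W FR=S RL=S RR=W
t=30: FL=W FR=S RL=S RR=W


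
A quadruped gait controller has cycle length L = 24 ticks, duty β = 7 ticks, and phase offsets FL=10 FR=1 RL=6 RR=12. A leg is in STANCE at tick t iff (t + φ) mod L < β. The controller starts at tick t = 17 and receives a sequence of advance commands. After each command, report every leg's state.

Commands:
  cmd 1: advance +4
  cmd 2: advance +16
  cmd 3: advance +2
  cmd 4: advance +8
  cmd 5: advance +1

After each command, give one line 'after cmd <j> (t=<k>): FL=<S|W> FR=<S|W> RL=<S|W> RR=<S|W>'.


start t=17: FL=S FR=W RL=W RR=S
cmd 1: advance +4 → t=21, phase=(7,22,3,9) → FL=W FR=W RL=S RR=W
cmd 2: advance +16 → t=37, phase=(23,14,19,1) → FL=W FR=W RL=W RR=S
cmd 3: advance +2 → t=39, phase=(1,16,21,3) → FL=S FR=W RL=W RR=S
cmd 4: advance +8 → t=47, phase=(9,0,5,11) → FL=W FR=S RL=S RR=W
cmd 5: advance +1 → t=48, phase=(10,1,6,12) → FL=W FR=S RL=S RR=W

after cmd 1 (t=21): FL=W FR=W RL=S RR=W
after cmd 2 (t=37): FL=W FR=W RL=W RR=S
after cmd 3 (t=39): FL=S FR=W RL=W RR=S
after cmd 4 (t=47): FL=W FR=S RL=S RR=W
after cmd 5 (t=48): FL=W FR=S RL=S RR=W


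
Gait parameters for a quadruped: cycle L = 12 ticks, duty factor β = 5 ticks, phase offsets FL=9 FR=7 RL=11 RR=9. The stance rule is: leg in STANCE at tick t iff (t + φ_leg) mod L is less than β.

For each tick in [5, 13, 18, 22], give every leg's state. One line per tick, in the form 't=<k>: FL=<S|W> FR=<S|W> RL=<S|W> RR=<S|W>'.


t=5: phase=(2,0,4,2) vs β=5 → FL=S FR=S RL=S RR=S
t=13: phase=(10,8,0,10) vs β=5 → FL=W FR=W RL=S RR=W
t=18: phase=(3,1,5,3) vs β=5 → FL=S FR=S RL=W RR=S
t=22: phase=(7,5,9,7) vs β=5 → FL=W FR=W RL=W RR=W

t=5: FL=S FR=S RL=S RR=S
t=13: FL=W FR=W RL=S RR=W
t=18: FL=S FR=S RL=W RR=S
t=22: FL=W FR=W RL=W RR=W


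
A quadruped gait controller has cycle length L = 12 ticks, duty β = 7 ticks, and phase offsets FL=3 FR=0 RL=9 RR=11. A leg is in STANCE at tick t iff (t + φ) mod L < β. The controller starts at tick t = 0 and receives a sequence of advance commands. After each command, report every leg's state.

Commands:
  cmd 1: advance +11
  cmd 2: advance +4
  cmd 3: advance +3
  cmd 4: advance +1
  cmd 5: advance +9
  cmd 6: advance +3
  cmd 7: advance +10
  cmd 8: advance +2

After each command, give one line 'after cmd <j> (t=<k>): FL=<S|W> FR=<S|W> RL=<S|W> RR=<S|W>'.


start t=0: FL=S FR=S RL=W RR=W
cmd 1: advance +11 → t=11, phase=(2,11,8,10) → FL=S FR=W RL=W RR=W
cmd 2: advance +4 → t=15, phase=(6,3,0,2) → FL=S FR=S RL=S RR=S
cmd 3: advance +3 → t=18, phase=(9,6,3,5) → FL=W FR=S RL=S RR=S
cmd 4: advance +1 → t=19, phase=(10,7,4,6) → FL=W FR=W RL=S RR=S
cmd 5: advance +9 → t=28, phase=(7,4,1,3) → FL=W FR=S RL=S RR=S
cmd 6: advance +3 → t=31, phase=(10,7,4,6) → FL=W FR=W RL=S RR=S
cmd 7: advance +10 → t=41, phase=(8,5,2,4) → FL=W FR=S RL=S RR=S
cmd 8: advance +2 → t=43, phase=(10,7,4,6) → FL=W FR=W RL=S RR=S

after cmd 1 (t=11): FL=S FR=W RL=W RR=W
after cmd 2 (t=15): FL=S FR=S RL=S RR=S
after cmd 3 (t=18): FL=W FR=S RL=S RR=S
after cmd 4 (t=19): FL=W FR=W RL=S RR=S
after cmd 5 (t=28): FL=W FR=S RL=S RR=S
after cmd 6 (t=31): FL=W FR=W RL=S RR=S
after cmd 7 (t=41): FL=W FR=S RL=S RR=S
after cmd 8 (t=43): FL=W FR=W RL=S RR=S


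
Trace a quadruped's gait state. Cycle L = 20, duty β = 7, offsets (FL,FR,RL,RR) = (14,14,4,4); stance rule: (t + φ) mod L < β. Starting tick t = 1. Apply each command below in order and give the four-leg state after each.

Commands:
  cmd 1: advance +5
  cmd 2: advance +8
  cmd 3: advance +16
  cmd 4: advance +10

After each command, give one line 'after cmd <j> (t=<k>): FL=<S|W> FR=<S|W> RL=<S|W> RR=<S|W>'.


start t=1: FL=W FR=W RL=S RR=S
cmd 1: advance +5 → t=6, phase=(0,0,10,10) → FL=S FR=S RL=W RR=W
cmd 2: advance +8 → t=14, phase=(8,8,18,18) → FL=W FR=W RL=W RR=W
cmd 3: advance +16 → t=30, phase=(4,4,14,14) → FL=S FR=S RL=W RR=W
cmd 4: advance +10 → t=40, phase=(14,14,4,4) → FL=W FR=W RL=S RR=S

after cmd 1 (t=6): FL=S FR=S RL=W RR=W
after cmd 2 (t=14): FL=W FR=W RL=W RR=W
after cmd 3 (t=30): FL=S FR=S RL=W RR=W
after cmd 4 (t=40): FL=W FR=W RL=S RR=S


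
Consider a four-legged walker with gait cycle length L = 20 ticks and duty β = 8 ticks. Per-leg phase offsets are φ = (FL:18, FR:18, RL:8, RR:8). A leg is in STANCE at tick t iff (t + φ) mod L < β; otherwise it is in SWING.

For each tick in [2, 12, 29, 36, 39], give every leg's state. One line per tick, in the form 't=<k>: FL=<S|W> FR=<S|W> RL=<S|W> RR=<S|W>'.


t=2: FL=S FR=S RL=W RR=W
t=12: FL=W FR=W RL=S RR=S
t=29: FL=S FR=S RL=W RR=W
t=36: FL=W FR=W RL=S RR=S
t=39: FL=W FR=W RL=S RR=S

t=2: phase=(0,0,10,10) vs β=8 → FL=S FR=S RL=W RR=W
t=12: phase=(10,10,0,0) vs β=8 → FL=W FR=W RL=S RR=S
t=29: phase=(7,7,17,17) vs β=8 → FL=S FR=S RL=W RR=W
t=36: phase=(14,14,4,4) vs β=8 → FL=W FR=W RL=S RR=S
t=39: phase=(17,17,7,7) vs β=8 → FL=W FR=W RL=S RR=S


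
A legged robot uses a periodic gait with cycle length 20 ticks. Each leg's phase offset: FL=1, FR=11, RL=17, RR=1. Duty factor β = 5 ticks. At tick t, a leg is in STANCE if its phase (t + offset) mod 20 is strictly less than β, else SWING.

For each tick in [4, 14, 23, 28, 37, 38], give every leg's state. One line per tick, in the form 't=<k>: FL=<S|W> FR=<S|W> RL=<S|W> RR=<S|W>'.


t=4: FL=W FR=W RL=S RR=W
t=14: FL=W FR=W RL=W RR=W
t=23: FL=S FR=W RL=S RR=S
t=28: FL=W FR=W RL=W RR=W
t=37: FL=W FR=W RL=W RR=W
t=38: FL=W FR=W RL=W RR=W

t=4: phase=(5,15,1,5) vs β=5 → FL=W FR=W RL=S RR=W
t=14: phase=(15,5,11,15) vs β=5 → FL=W FR=W RL=W RR=W
t=23: phase=(4,14,0,4) vs β=5 → FL=S FR=W RL=S RR=S
t=28: phase=(9,19,5,9) vs β=5 → FL=W FR=W RL=W RR=W
t=37: phase=(18,8,14,18) vs β=5 → FL=W FR=W RL=W RR=W
t=38: phase=(19,9,15,19) vs β=5 → FL=W FR=W RL=W RR=W


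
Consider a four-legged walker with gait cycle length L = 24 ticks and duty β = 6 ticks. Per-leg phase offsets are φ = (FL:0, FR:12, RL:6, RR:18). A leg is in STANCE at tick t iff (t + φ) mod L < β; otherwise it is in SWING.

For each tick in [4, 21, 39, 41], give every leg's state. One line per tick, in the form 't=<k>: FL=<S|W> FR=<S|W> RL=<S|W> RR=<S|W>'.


t=4: FL=S FR=W RL=W RR=W
t=21: FL=W FR=W RL=S RR=W
t=39: FL=W FR=S RL=W RR=W
t=41: FL=W FR=S RL=W RR=W

t=4: phase=(4,16,10,22) vs β=6 → FL=S FR=W RL=W RR=W
t=21: phase=(21,9,3,15) vs β=6 → FL=W FR=W RL=S RR=W
t=39: phase=(15,3,21,9) vs β=6 → FL=W FR=S RL=W RR=W
t=41: phase=(17,5,23,11) vs β=6 → FL=W FR=S RL=W RR=W


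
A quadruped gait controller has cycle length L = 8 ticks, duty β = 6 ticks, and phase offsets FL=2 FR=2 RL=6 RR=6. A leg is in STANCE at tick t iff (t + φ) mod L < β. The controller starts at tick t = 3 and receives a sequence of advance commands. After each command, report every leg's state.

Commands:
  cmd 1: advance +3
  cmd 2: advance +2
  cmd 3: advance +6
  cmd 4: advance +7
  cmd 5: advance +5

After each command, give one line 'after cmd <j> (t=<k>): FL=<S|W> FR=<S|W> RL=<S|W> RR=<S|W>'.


start t=3: FL=S FR=S RL=S RR=S
cmd 1: advance +3 → t=6, phase=(0,0,4,4) → FL=S FR=S RL=S RR=S
cmd 2: advance +2 → t=8, phase=(2,2,6,6) → FL=S FR=S RL=W RR=W
cmd 3: advance +6 → t=14, phase=(0,0,4,4) → FL=S FR=S RL=S RR=S
cmd 4: advance +7 → t=21, phase=(7,7,3,3) → FL=W FR=W RL=S RR=S
cmd 5: advance +5 → t=26, phase=(4,4,0,0) → FL=S FR=S RL=S RR=S

after cmd 1 (t=6): FL=S FR=S RL=S RR=S
after cmd 2 (t=8): FL=S FR=S RL=W RR=W
after cmd 3 (t=14): FL=S FR=S RL=S RR=S
after cmd 4 (t=21): FL=W FR=W RL=S RR=S
after cmd 5 (t=26): FL=S FR=S RL=S RR=S


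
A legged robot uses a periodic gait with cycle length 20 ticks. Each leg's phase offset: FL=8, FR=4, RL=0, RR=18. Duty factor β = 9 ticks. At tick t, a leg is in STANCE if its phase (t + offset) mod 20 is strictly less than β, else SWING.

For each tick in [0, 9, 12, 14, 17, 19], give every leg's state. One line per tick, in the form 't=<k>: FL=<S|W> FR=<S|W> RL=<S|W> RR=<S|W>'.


t=0: FL=S FR=S RL=S RR=W
t=9: FL=W FR=W RL=W RR=S
t=12: FL=S FR=W RL=W RR=W
t=14: FL=S FR=W RL=W RR=W
t=17: FL=S FR=S RL=W RR=W
t=19: FL=S FR=S RL=W RR=W

t=0: phase=(8,4,0,18) vs β=9 → FL=S FR=S RL=S RR=W
t=9: phase=(17,13,9,7) vs β=9 → FL=W FR=W RL=W RR=S
t=12: phase=(0,16,12,10) vs β=9 → FL=S FR=W RL=W RR=W
t=14: phase=(2,18,14,12) vs β=9 → FL=S FR=W RL=W RR=W
t=17: phase=(5,1,17,15) vs β=9 → FL=S FR=S RL=W RR=W
t=19: phase=(7,3,19,17) vs β=9 → FL=S FR=S RL=W RR=W


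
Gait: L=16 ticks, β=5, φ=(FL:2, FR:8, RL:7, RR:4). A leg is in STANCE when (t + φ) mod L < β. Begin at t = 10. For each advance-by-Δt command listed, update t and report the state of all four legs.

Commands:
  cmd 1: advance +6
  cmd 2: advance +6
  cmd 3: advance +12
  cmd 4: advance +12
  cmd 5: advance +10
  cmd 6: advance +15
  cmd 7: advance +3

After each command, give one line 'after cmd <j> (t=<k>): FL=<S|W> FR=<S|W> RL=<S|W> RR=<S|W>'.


start t=10: FL=W FR=S RL=S RR=W
cmd 1: advance +6 → t=16, phase=(2,8,7,4) → FL=S FR=W RL=W RR=S
cmd 2: advance +6 → t=22, phase=(8,14,13,10) → FL=W FR=W RL=W RR=W
cmd 3: advance +12 → t=34, phase=(4,10,9,6) → FL=S FR=W RL=W RR=W
cmd 4: advance +12 → t=46, phase=(0,6,5,2) → FL=S FR=W RL=W RR=S
cmd 5: advance +10 → t=56, phase=(10,0,15,12) → FL=W FR=S RL=W RR=W
cmd 6: advance +15 → t=71, phase=(9,15,14,11) → FL=W FR=W RL=W RR=W
cmd 7: advance +3 → t=74, phase=(12,2,1,14) → FL=W FR=S RL=S RR=W

after cmd 1 (t=16): FL=S FR=W RL=W RR=S
after cmd 2 (t=22): FL=W FR=W RL=W RR=W
after cmd 3 (t=34): FL=S FR=W RL=W RR=W
after cmd 4 (t=46): FL=S FR=W RL=W RR=S
after cmd 5 (t=56): FL=W FR=S RL=W RR=W
after cmd 6 (t=71): FL=W FR=W RL=W RR=W
after cmd 7 (t=74): FL=W FR=S RL=S RR=W


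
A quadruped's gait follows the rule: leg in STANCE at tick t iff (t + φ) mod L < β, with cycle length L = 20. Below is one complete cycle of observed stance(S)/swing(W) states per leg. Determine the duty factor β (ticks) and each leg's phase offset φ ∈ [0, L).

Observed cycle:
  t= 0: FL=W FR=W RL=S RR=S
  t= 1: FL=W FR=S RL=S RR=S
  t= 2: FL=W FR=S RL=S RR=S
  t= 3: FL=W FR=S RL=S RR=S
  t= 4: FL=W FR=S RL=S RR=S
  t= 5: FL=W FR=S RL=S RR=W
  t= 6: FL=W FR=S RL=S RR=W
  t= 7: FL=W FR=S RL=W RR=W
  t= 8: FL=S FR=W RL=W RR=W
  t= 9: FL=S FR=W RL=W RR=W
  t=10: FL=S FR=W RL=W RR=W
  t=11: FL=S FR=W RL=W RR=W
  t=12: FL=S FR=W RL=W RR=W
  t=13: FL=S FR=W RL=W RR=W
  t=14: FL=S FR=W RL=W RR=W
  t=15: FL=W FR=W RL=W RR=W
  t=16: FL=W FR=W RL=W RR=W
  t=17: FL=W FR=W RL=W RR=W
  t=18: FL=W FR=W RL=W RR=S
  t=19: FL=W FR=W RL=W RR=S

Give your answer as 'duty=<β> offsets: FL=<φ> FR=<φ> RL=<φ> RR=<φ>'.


duty=7 offsets: FL=12 FR=19 RL=0 RR=2

duty β = stance ticks per leg = 7
FL: stance ticks = 7; W→S at t=8 → φ=12
FR: stance ticks = 7; W→S at t=1 → φ=19
RL: stance ticks = 7; W→S at t=0 → φ=0
RR: stance ticks = 7; W→S at t=18 → φ=2


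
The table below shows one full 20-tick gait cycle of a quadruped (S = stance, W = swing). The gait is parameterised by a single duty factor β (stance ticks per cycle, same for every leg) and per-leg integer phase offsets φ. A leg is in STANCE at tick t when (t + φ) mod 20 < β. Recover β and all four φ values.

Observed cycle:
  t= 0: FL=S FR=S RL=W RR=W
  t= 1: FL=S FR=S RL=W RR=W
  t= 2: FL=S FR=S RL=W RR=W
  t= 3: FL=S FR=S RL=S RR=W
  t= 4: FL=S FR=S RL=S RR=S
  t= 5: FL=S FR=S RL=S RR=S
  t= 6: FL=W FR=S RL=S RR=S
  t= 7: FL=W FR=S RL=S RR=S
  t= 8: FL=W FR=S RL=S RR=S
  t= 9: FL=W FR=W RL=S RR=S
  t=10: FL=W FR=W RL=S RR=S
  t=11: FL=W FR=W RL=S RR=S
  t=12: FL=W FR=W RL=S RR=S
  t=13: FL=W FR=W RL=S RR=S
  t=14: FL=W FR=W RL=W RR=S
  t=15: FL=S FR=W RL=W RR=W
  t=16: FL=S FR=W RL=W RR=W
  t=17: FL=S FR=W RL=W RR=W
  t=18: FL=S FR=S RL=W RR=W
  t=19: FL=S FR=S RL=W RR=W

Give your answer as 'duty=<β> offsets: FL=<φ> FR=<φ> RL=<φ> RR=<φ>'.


duty β = stance ticks per leg = 11
FL: stance ticks = 11; W→S at t=15 → φ=5
FR: stance ticks = 11; W→S at t=18 → φ=2
RL: stance ticks = 11; W→S at t=3 → φ=17
RR: stance ticks = 11; W→S at t=4 → φ=16

duty=11 offsets: FL=5 FR=2 RL=17 RR=16


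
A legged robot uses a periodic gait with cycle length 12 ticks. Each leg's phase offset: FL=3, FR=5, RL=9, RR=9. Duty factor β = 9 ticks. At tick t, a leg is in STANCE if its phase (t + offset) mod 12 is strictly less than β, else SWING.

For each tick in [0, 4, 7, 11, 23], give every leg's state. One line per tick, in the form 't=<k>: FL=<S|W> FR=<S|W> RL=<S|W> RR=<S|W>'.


t=0: FL=S FR=S RL=W RR=W
t=4: FL=S FR=W RL=S RR=S
t=7: FL=W FR=S RL=S RR=S
t=11: FL=S FR=S RL=S RR=S
t=23: FL=S FR=S RL=S RR=S

t=0: phase=(3,5,9,9) vs β=9 → FL=S FR=S RL=W RR=W
t=4: phase=(7,9,1,1) vs β=9 → FL=S FR=W RL=S RR=S
t=7: phase=(10,0,4,4) vs β=9 → FL=W FR=S RL=S RR=S
t=11: phase=(2,4,8,8) vs β=9 → FL=S FR=S RL=S RR=S
t=23: phase=(2,4,8,8) vs β=9 → FL=S FR=S RL=S RR=S
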